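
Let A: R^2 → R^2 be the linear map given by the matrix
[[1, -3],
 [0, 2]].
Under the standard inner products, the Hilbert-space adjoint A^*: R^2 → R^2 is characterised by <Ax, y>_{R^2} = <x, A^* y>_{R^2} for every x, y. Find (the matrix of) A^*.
A^* = A^T =
[[1, 0],
 [-3, 2]]

For real matrices with standard dot products, the defining identity <Ax, y> = <x, A^* y> gives (Ax)^T y = x^T (A^*) y, i.e. x^T A^T y = x^T (A^*) y. Since this holds for all x, y, we must have A^* = A^T. Therefore
A^* =
[[1, 0],
 [-3, 2]].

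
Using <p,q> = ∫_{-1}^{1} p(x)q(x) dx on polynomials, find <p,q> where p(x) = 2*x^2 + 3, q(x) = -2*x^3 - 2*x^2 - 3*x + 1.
<p,q> = 26/15

Expand the product: p(x)·q(x) = -4*x^5 - 4*x^4 - 12*x^3 - 4*x^2 - 9*x + 3.
∫_{-1}^{1} of each monomial x^k gives [2/(k+1) if k even, 0 if k odd]. Integrating term-by-term (or equivalently evaluating the antiderivative F(x) = -2*x^6/3 - 4*x^5/5 - 3*x^4 - 4*x^3/3 - 9*x^2/2 + 3*x at the endpoints):
  F(1) − F(−1) = -73/10 − (-271/30) = 26/15.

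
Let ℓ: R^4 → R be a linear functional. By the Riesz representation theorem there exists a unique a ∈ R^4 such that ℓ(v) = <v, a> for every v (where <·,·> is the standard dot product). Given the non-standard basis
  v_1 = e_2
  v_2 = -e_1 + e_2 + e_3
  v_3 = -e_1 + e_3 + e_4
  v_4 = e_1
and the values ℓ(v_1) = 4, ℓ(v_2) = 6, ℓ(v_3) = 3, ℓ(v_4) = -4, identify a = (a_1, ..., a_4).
a = (-4, 4, -2, 1)

Write a = (a_1, ..., a_4) in the standard basis. For each basis vector v_i, ℓ(v_i) = <v_i, a> is a linear equation in the a_j's. Collect the n equations into a matrix system V a = ℓ, where row i of V is v_i (expressed in the standard basis). Since V is invertible (lower-triangular with 1s on the diagonal, up to permutation), solve by back-substitution:
  V =
[[0, 1, 0, 0],
 [-1, 1, 1, 0],
 [-1, 0, 1, 1],
 [1, 0, 0, 0]]
  V a = (4, 6, 3, -4)
Solving gives a = (-4, 4, -2, 1).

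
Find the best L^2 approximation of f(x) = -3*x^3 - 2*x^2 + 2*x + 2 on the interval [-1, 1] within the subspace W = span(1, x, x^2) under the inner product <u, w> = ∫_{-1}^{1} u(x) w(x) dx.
g(x) = -2*x^2 + x/5 + 2

The best approximation g ∈ W is the orthogonal projection of f onto W. Writing g = a_0 + a_1 x + a_2 x^2, the coefficients solve the normal equations G · a = b where
  G_{ij} = <φ_i, φ_j> and b_i = <f, φ_i>, with φ_0 = 1, φ_1 = x, φ_2 = x^2.
G =
  [2, 0, 2/3]
  [0, 2/3, 0]
  [2/3, 0, 2/5],
b = (8/3, 2/15, 8/15).
Solving gives a_0 = 2, a_1 = 1/5, a_2 = -2, so
  g(x) = -2*x^2 + x/5 + 2.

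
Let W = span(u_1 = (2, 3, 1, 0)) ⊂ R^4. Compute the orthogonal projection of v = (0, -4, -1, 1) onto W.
proj_W(v) = (-13/7, -39/14, -13/14, 0)

Set up U = [u_1 | ... | u_1] ∈ R^(4×1). The projector onto W = col(U) is P = U (U^T U)^(-1) U^T.
Compute U^T U =
  [14],
and U^T v = (-13).
Solve U^T U · c = U^T v for the coefficients: c = (-13/14). The projection is proj_W(v) = U c.
Check: (v - proj_W(v)) · u_1 = 0  (should be 0).
Result: proj_W(v) = (-13/7, -39/14, -13/14, 0).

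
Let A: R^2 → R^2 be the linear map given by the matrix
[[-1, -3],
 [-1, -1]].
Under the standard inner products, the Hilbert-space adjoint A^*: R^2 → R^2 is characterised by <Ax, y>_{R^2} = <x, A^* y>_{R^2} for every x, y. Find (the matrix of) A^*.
A^* = A^T =
[[-1, -1],
 [-3, -1]]

For real matrices with standard dot products, the defining identity <Ax, y> = <x, A^* y> gives (Ax)^T y = x^T (A^*) y, i.e. x^T A^T y = x^T (A^*) y. Since this holds for all x, y, we must have A^* = A^T. Therefore
A^* =
[[-1, -1],
 [-3, -1]].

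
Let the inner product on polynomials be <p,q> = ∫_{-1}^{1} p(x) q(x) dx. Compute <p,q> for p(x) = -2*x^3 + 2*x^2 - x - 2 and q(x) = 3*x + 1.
<p,q> = -106/15

Expand the product: p(x)·q(x) = -6*x^4 + 4*x^3 - x^2 - 7*x - 2.
∫_{-1}^{1} of each monomial x^k gives [2/(k+1) if k even, 0 if k odd]. Integrating term-by-term (or equivalently evaluating the antiderivative F(x) = -6*x^5/5 + x^4 - x^3/3 - 7*x^2/2 - 2*x at the endpoints):
  F(1) − F(−1) = -181/30 − (31/30) = -106/15.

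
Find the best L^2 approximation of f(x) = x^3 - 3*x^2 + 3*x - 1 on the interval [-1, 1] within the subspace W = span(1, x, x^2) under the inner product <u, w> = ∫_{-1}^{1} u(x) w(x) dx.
g(x) = -3*x^2 + 18*x/5 - 1

The best approximation g ∈ W is the orthogonal projection of f onto W. Writing g = a_0 + a_1 x + a_2 x^2, the coefficients solve the normal equations G · a = b where
  G_{ij} = <φ_i, φ_j> and b_i = <f, φ_i>, with φ_0 = 1, φ_1 = x, φ_2 = x^2.
G =
  [2, 0, 2/3]
  [0, 2/3, 0]
  [2/3, 0, 2/5],
b = (-4, 12/5, -28/15).
Solving gives a_0 = -1, a_1 = 18/5, a_2 = -3, so
  g(x) = -3*x^2 + 18*x/5 - 1.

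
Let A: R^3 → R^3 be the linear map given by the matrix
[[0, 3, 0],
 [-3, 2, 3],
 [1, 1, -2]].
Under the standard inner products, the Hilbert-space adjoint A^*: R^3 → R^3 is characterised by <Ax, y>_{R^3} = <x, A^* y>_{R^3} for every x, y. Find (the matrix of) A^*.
A^* = A^T =
[[0, -3, 1],
 [3, 2, 1],
 [0, 3, -2]]

For real matrices with standard dot products, the defining identity <Ax, y> = <x, A^* y> gives (Ax)^T y = x^T (A^*) y, i.e. x^T A^T y = x^T (A^*) y. Since this holds for all x, y, we must have A^* = A^T. Therefore
A^* =
[[0, -3, 1],
 [3, 2, 1],
 [0, 3, -2]].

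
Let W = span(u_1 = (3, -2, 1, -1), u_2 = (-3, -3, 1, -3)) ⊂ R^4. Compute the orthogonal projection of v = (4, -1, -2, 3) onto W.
proj_W(v) = (1743/419, 383/419, -37/419, 655/419)

Set up U = [u_1 | ... | u_2] ∈ R^(4×2). The projector onto W = col(U) is P = U (U^T U)^(-1) U^T.
Compute U^T U =
  [15, 1]
  [1, 28],
and U^T v = (9, -20).
Solve U^T U · c = U^T v for the coefficients: c = (272/419, -309/419). The projection is proj_W(v) = U c.
Check: (v - proj_W(v)) · u_1 = 0  (should be 0).
Check: (v - proj_W(v)) · u_2 = 0  (should be 0).
Result: proj_W(v) = (1743/419, 383/419, -37/419, 655/419).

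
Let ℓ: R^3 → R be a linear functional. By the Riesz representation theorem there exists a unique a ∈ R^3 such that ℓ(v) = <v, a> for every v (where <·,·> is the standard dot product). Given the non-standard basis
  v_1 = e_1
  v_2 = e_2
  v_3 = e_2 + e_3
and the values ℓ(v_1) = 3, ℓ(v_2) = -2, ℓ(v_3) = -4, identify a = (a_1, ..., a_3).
a = (3, -2, -2)

Write a = (a_1, ..., a_3) in the standard basis. For each basis vector v_i, ℓ(v_i) = <v_i, a> is a linear equation in the a_j's. Collect the n equations into a matrix system V a = ℓ, where row i of V is v_i (expressed in the standard basis). Since V is invertible (lower-triangular with 1s on the diagonal, up to permutation), solve by back-substitution:
  V =
[[1, 0, 0],
 [0, 1, 0],
 [0, 1, 1]]
  V a = (3, -2, -4)
Solving gives a = (3, -2, -2).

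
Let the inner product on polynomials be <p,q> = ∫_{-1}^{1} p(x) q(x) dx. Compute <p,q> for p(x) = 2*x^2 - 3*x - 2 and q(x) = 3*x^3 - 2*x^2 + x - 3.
<p,q> = 52/15

Expand the product: p(x)·q(x) = 6*x^5 - 13*x^4 + 2*x^3 - 5*x^2 + 7*x + 6.
∫_{-1}^{1} of each monomial x^k gives [2/(k+1) if k even, 0 if k odd]. Integrating term-by-term (or equivalently evaluating the antiderivative F(x) = x^6 - 13*x^5/5 + x^4/2 - 5*x^3/3 + 7*x^2/2 + 6*x at the endpoints):
  F(1) − F(−1) = 101/15 − (49/15) = 52/15.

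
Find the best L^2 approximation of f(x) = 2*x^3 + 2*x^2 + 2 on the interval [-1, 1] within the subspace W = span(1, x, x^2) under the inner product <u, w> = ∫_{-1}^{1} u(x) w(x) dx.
g(x) = 2*x^2 + 6*x/5 + 2

The best approximation g ∈ W is the orthogonal projection of f onto W. Writing g = a_0 + a_1 x + a_2 x^2, the coefficients solve the normal equations G · a = b where
  G_{ij} = <φ_i, φ_j> and b_i = <f, φ_i>, with φ_0 = 1, φ_1 = x, φ_2 = x^2.
G =
  [2, 0, 2/3]
  [0, 2/3, 0]
  [2/3, 0, 2/5],
b = (16/3, 4/5, 32/15).
Solving gives a_0 = 2, a_1 = 6/5, a_2 = 2, so
  g(x) = 2*x^2 + 6*x/5 + 2.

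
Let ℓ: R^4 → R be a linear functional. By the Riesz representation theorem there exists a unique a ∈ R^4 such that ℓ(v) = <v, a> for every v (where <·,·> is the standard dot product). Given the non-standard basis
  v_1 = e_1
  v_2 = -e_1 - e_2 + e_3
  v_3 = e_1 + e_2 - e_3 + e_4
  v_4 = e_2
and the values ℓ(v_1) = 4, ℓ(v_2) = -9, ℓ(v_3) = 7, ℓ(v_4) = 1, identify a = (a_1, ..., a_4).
a = (4, 1, -4, -2)

Write a = (a_1, ..., a_4) in the standard basis. For each basis vector v_i, ℓ(v_i) = <v_i, a> is a linear equation in the a_j's. Collect the n equations into a matrix system V a = ℓ, where row i of V is v_i (expressed in the standard basis). Since V is invertible (lower-triangular with 1s on the diagonal, up to permutation), solve by back-substitution:
  V =
[[1, 0, 0, 0],
 [-1, -1, 1, 0],
 [1, 1, -1, 1],
 [0, 1, 0, 0]]
  V a = (4, -9, 7, 1)
Solving gives a = (4, 1, -4, -2).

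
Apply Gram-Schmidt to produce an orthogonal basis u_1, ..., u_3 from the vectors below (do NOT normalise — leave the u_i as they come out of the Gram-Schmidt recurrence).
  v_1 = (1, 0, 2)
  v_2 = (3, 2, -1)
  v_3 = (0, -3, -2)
Orthogonal basis:
  u_1 = (1, 0, 2)
  u_2 = (14/5, 2, -7/5)
  u_3 = (100/69, -175/69, -50/69)

Apply the Gram-Schmidt recurrence
  u_1 = v_1
  u_i = v_i − Σ_{j<i} ((v_i · u_j) / (u_j · u_j)) · u_j.

Step by step this gives:
  u_1 = (1, 0, 2)
  u_2 = (14/5, 2, -7/5)
  u_3 = (100/69, -175/69, -50/69)

Orthogonality check:
  u_2 · u_1 = 0 (should be 0)
  u_3 · u_1 = 0 (should be 0)
  u_3 · u_2 = 0 (should be 0)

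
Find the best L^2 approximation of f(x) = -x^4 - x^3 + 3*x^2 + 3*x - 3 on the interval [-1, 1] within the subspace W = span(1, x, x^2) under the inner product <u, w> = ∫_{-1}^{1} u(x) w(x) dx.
g(x) = 15*x^2/7 + 12*x/5 - 102/35

The best approximation g ∈ W is the orthogonal projection of f onto W. Writing g = a_0 + a_1 x + a_2 x^2, the coefficients solve the normal equations G · a = b where
  G_{ij} = <φ_i, φ_j> and b_i = <f, φ_i>, with φ_0 = 1, φ_1 = x, φ_2 = x^2.
G =
  [2, 0, 2/3]
  [0, 2/3, 0]
  [2/3, 0, 2/5],
b = (-22/5, 8/5, -38/35).
Solving gives a_0 = -102/35, a_1 = 12/5, a_2 = 15/7, so
  g(x) = 15*x^2/7 + 12*x/5 - 102/35.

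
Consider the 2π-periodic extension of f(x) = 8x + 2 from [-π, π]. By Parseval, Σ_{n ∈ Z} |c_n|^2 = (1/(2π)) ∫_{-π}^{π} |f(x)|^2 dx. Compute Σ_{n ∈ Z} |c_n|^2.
Σ |c_n|^2 = 64π^2/3 + 4

Expand and integrate term by term over [-π, π]:
  ∫ (8x)^2 dx = 64·(2π^3/3); ∫ 2·8·(2)·x dx = 0 (odd integrand); ∫ 2^2 dx = 4·2π.
So (1/(2π)) ∫_{-π}^{π} (8x + 2)^2 dx = 64π^2/3 + 4 = 64π^2/3 + 4.
Parseval ⇒ Σ |c_n|^2 = 64π^2/3 + 4.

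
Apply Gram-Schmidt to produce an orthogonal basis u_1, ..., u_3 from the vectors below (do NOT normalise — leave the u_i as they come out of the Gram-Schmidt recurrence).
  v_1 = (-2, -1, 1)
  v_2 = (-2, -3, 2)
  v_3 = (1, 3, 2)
Orthogonal basis:
  u_1 = (-2, -1, 1)
  u_2 = (1, -3/2, 1/2)
  u_3 = (5/7, 10/7, 20/7)

Apply the Gram-Schmidt recurrence
  u_1 = v_1
  u_i = v_i − Σ_{j<i} ((v_i · u_j) / (u_j · u_j)) · u_j.

Step by step this gives:
  u_1 = (-2, -1, 1)
  u_2 = (1, -3/2, 1/2)
  u_3 = (5/7, 10/7, 20/7)

Orthogonality check:
  u_2 · u_1 = 0 (should be 0)
  u_3 · u_1 = 0 (should be 0)
  u_3 · u_2 = 0 (should be 0)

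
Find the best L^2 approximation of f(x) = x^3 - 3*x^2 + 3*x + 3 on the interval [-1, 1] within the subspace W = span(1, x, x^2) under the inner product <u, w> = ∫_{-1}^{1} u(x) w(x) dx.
g(x) = -3*x^2 + 18*x/5 + 3

The best approximation g ∈ W is the orthogonal projection of f onto W. Writing g = a_0 + a_1 x + a_2 x^2, the coefficients solve the normal equations G · a = b where
  G_{ij} = <φ_i, φ_j> and b_i = <f, φ_i>, with φ_0 = 1, φ_1 = x, φ_2 = x^2.
G =
  [2, 0, 2/3]
  [0, 2/3, 0]
  [2/3, 0, 2/5],
b = (4, 12/5, 4/5).
Solving gives a_0 = 3, a_1 = 18/5, a_2 = -3, so
  g(x) = -3*x^2 + 18*x/5 + 3.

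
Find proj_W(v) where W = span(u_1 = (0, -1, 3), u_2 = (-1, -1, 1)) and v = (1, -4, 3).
proj_W(v) = (-4/7, -23/14, 53/14)

Set up U = [u_1 | ... | u_2] ∈ R^(3×2). The projector onto W = col(U) is P = U (U^T U)^(-1) U^T.
Compute U^T U =
  [10, 4]
  [4, 3],
and U^T v = (13, 6).
Solve U^T U · c = U^T v for the coefficients: c = (15/14, 4/7). The projection is proj_W(v) = U c.
Check: (v - proj_W(v)) · u_1 = 0  (should be 0).
Check: (v - proj_W(v)) · u_2 = 0  (should be 0).
Result: proj_W(v) = (-4/7, -23/14, 53/14).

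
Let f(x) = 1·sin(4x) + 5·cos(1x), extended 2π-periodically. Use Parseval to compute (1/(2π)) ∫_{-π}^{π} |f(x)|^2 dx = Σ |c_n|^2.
Σ |c_n|^2 = 13

Expand |f|^2 and use orthogonality of {sin(nx), cos(mx)} on [-π, π]:
  ∫_{-π}^{π} sin(nx)^2 dx = π, ∫ cos(mx)^2 dx = π, and cross terms integrate to 0.
So ∫_{-π}^{π} f(x)^2 dx = 1^2 · π + 5^2 · π = (1 + 25)π.
Divide by 2π: (1 + 25)/2 = 13.
By Parseval, this equals Σ |c_n|^2.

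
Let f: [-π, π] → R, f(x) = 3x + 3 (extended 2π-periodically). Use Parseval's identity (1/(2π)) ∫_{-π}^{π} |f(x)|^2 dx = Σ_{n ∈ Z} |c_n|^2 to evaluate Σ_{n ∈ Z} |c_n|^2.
Σ |c_n|^2 = 3π^2 + 9

Expand and integrate term by term over [-π, π]:
  ∫ (3x)^2 dx = 9·(2π^3/3); ∫ 2·3·(3)·x dx = 0 (odd integrand); ∫ 3^2 dx = 9·2π.
So (1/(2π)) ∫_{-π}^{π} (3x + 3)^2 dx = 9π^2/3 + 9 = 3π^2 + 9.
Parseval ⇒ Σ |c_n|^2 = 3π^2 + 9.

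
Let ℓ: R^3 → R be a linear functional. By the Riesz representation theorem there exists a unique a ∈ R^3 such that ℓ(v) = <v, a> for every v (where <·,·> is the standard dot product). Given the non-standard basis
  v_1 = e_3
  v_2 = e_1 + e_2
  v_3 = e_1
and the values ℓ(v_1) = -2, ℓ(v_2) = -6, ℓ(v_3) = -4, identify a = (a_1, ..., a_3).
a = (-4, -2, -2)

Write a = (a_1, ..., a_3) in the standard basis. For each basis vector v_i, ℓ(v_i) = <v_i, a> is a linear equation in the a_j's. Collect the n equations into a matrix system V a = ℓ, where row i of V is v_i (expressed in the standard basis). Since V is invertible (lower-triangular with 1s on the diagonal, up to permutation), solve by back-substitution:
  V =
[[0, 0, 1],
 [1, 1, 0],
 [1, 0, 0]]
  V a = (-2, -6, -4)
Solving gives a = (-4, -2, -2).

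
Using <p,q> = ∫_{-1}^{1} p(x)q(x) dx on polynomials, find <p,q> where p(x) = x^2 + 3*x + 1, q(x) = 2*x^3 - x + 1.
<p,q> = 46/15

Expand the product: p(x)·q(x) = 2*x^5 + 6*x^4 + x^3 - 2*x^2 + 2*x + 1.
∫_{-1}^{1} of each monomial x^k gives [2/(k+1) if k even, 0 if k odd]. Integrating term-by-term (or equivalently evaluating the antiderivative F(x) = x^6/3 + 6*x^5/5 + x^4/4 - 2*x^3/3 + x^2 + x at the endpoints):
  F(1) − F(−1) = 187/60 − (1/20) = 46/15.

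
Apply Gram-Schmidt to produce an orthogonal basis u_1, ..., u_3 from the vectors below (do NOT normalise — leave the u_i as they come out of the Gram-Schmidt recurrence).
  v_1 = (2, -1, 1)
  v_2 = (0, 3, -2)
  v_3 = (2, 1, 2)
Orthogonal basis:
  u_1 = (2, -1, 1)
  u_2 = (5/3, 13/6, -7/6)
  u_3 = (-14/53, 56/53, 84/53)

Apply the Gram-Schmidt recurrence
  u_1 = v_1
  u_i = v_i − Σ_{j<i} ((v_i · u_j) / (u_j · u_j)) · u_j.

Step by step this gives:
  u_1 = (2, -1, 1)
  u_2 = (5/3, 13/6, -7/6)
  u_3 = (-14/53, 56/53, 84/53)

Orthogonality check:
  u_2 · u_1 = 0 (should be 0)
  u_3 · u_1 = 0 (should be 0)
  u_3 · u_2 = 0 (should be 0)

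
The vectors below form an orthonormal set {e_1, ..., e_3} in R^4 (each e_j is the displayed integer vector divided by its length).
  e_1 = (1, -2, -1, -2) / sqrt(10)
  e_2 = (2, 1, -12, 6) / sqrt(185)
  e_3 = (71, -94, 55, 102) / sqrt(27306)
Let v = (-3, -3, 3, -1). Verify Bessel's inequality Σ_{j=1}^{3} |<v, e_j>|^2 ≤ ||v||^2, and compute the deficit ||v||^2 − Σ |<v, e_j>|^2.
Σ |<v, e_j>|^2 = 619/41; ||v||^2 = 28; deficit = 529/41

Write each e_j = u_j / sqrt(<u_j, u_j>) where u_j is the displayed integer vector. Then <v, e_j> = <v, u_j> / sqrt(<u_j, u_j>), so |<v, e_j>|^2 = <v, u_j>^2 / <u_j, u_j>.
Coefficients: <v, e_1> = 2/sqrt(10), <v, e_2> = -51/sqrt(185), <v, e_3> = 132/sqrt(27306).
Square and sum: Σ |<v, e_j>|^2 = 619/41.
Compute ||v||^2 = v·v = 28.
Deficit = 28 − 619/41 = 529/41 ≥ 0, confirming Bessel's inequality. (The deficit equals ||v − Σ <v,e_j> e_j||^2, the squared distance from v to span{e_j}.)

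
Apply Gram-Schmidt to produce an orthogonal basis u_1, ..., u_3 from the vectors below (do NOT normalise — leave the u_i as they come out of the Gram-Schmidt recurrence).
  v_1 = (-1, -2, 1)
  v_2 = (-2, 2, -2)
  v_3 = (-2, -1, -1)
Orthogonal basis:
  u_1 = (-1, -2, 1)
  u_2 = (-8/3, 2/3, -4/3)
  u_3 = (3/14, -3/7, -9/14)

Apply the Gram-Schmidt recurrence
  u_1 = v_1
  u_i = v_i − Σ_{j<i} ((v_i · u_j) / (u_j · u_j)) · u_j.

Step by step this gives:
  u_1 = (-1, -2, 1)
  u_2 = (-8/3, 2/3, -4/3)
  u_3 = (3/14, -3/7, -9/14)

Orthogonality check:
  u_2 · u_1 = 0 (should be 0)
  u_3 · u_1 = 0 (should be 0)
  u_3 · u_2 = 0 (should be 0)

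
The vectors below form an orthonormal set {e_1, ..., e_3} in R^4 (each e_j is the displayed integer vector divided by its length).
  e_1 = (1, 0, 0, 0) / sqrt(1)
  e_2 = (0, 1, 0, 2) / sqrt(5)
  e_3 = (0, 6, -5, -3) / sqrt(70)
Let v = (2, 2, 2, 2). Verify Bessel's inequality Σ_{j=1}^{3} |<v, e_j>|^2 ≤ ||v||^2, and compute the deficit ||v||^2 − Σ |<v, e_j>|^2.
Σ |<v, e_j>|^2 = 80/7; ||v||^2 = 16; deficit = 32/7

Write each e_j = u_j / sqrt(<u_j, u_j>) where u_j is the displayed integer vector. Then <v, e_j> = <v, u_j> / sqrt(<u_j, u_j>), so |<v, e_j>|^2 = <v, u_j>^2 / <u_j, u_j>.
Coefficients: <v, e_1> = 2/sqrt(1), <v, e_2> = 6/sqrt(5), <v, e_3> = -4/sqrt(70).
Square and sum: Σ |<v, e_j>|^2 = 80/7.
Compute ||v||^2 = v·v = 16.
Deficit = 16 − 80/7 = 32/7 ≥ 0, confirming Bessel's inequality. (The deficit equals ||v − Σ <v,e_j> e_j||^2, the squared distance from v to span{e_j}.)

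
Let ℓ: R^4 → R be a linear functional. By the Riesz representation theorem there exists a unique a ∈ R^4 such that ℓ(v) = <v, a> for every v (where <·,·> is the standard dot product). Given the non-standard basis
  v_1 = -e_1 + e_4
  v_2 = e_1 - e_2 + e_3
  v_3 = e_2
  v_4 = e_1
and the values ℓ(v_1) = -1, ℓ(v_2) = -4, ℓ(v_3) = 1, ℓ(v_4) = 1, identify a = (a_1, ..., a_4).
a = (1, 1, -4, 0)

Write a = (a_1, ..., a_4) in the standard basis. For each basis vector v_i, ℓ(v_i) = <v_i, a> is a linear equation in the a_j's. Collect the n equations into a matrix system V a = ℓ, where row i of V is v_i (expressed in the standard basis). Since V is invertible (lower-triangular with 1s on the diagonal, up to permutation), solve by back-substitution:
  V =
[[-1, 0, 0, 1],
 [1, -1, 1, 0],
 [0, 1, 0, 0],
 [1, 0, 0, 0]]
  V a = (-1, -4, 1, 1)
Solving gives a = (1, 1, -4, 0).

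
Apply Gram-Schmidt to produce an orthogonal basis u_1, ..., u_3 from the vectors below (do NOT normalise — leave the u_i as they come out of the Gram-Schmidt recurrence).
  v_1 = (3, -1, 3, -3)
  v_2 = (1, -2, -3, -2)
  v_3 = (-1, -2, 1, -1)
Orthogonal basis:
  u_1 = (3, -1, 3, -3)
  u_2 = (11/14, -27/14, -45/14, -25/14)
  u_3 = (-201/125, -411/250, 19/25, -3/10)

Apply the Gram-Schmidt recurrence
  u_1 = v_1
  u_i = v_i − Σ_{j<i} ((v_i · u_j) / (u_j · u_j)) · u_j.

Step by step this gives:
  u_1 = (3, -1, 3, -3)
  u_2 = (11/14, -27/14, -45/14, -25/14)
  u_3 = (-201/125, -411/250, 19/25, -3/10)

Orthogonality check:
  u_2 · u_1 = 0 (should be 0)
  u_3 · u_1 = 0 (should be 0)
  u_3 · u_2 = 0 (should be 0)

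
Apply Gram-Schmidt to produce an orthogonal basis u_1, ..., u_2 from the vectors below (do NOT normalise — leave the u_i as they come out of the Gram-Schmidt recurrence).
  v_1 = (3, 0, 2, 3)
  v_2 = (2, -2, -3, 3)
Orthogonal basis:
  u_1 = (3, 0, 2, 3)
  u_2 = (17/22, -2, -42/11, 39/22)

Apply the Gram-Schmidt recurrence
  u_1 = v_1
  u_i = v_i − Σ_{j<i} ((v_i · u_j) / (u_j · u_j)) · u_j.

Step by step this gives:
  u_1 = (3, 0, 2, 3)
  u_2 = (17/22, -2, -42/11, 39/22)

Orthogonality check:
  u_2 · u_1 = 0 (should be 0)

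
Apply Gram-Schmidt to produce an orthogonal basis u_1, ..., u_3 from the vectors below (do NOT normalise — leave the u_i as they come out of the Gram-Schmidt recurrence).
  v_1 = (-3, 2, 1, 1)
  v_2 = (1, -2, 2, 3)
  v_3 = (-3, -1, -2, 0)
Orthogonal basis:
  u_1 = (-3, 2, 1, 1)
  u_2 = (3/5, -26/15, 32/15, 47/15)
  u_3 = (-493/266, -278/133, -241/133, 115/266)

Apply the Gram-Schmidt recurrence
  u_1 = v_1
  u_i = v_i − Σ_{j<i} ((v_i · u_j) / (u_j · u_j)) · u_j.

Step by step this gives:
  u_1 = (-3, 2, 1, 1)
  u_2 = (3/5, -26/15, 32/15, 47/15)
  u_3 = (-493/266, -278/133, -241/133, 115/266)

Orthogonality check:
  u_2 · u_1 = 0 (should be 0)
  u_3 · u_1 = 0 (should be 0)
  u_3 · u_2 = 0 (should be 0)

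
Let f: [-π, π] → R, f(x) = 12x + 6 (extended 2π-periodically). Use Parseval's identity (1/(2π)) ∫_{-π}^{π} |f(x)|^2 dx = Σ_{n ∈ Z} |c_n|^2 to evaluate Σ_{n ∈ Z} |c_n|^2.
Σ |c_n|^2 = 48π^2 + 36

Expand and integrate term by term over [-π, π]:
  ∫ (12x)^2 dx = 144·(2π^3/3); ∫ 2·12·(6)·x dx = 0 (odd integrand); ∫ 6^2 dx = 36·2π.
So (1/(2π)) ∫_{-π}^{π} (12x + 6)^2 dx = 144π^2/3 + 36 = 48π^2 + 36.
Parseval ⇒ Σ |c_n|^2 = 48π^2 + 36.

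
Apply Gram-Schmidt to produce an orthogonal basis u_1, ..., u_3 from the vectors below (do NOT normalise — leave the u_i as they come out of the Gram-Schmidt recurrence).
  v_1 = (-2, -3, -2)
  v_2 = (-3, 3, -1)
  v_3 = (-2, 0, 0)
Orthogonal basis:
  u_1 = (-2, -3, -2)
  u_2 = (-53/17, 48/17, -19/17)
  u_3 = (-81/161, -36/161, 135/161)

Apply the Gram-Schmidt recurrence
  u_1 = v_1
  u_i = v_i − Σ_{j<i} ((v_i · u_j) / (u_j · u_j)) · u_j.

Step by step this gives:
  u_1 = (-2, -3, -2)
  u_2 = (-53/17, 48/17, -19/17)
  u_3 = (-81/161, -36/161, 135/161)

Orthogonality check:
  u_2 · u_1 = 0 (should be 0)
  u_3 · u_1 = 0 (should be 0)
  u_3 · u_2 = 0 (should be 0)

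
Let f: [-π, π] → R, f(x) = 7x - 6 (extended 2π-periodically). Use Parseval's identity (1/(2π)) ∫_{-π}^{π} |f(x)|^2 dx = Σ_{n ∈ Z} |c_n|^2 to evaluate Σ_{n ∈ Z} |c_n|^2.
Σ |c_n|^2 = 49π^2/3 + 36

Expand and integrate term by term over [-π, π]:
  ∫ (7x)^2 dx = 49·(2π^3/3); ∫ 2·7·(-6)·x dx = 0 (odd integrand); ∫ (-6)^2 dx = 36·2π.
So (1/(2π)) ∫_{-π}^{π} (7x - 6)^2 dx = 49π^2/3 + 36 = 49π^2/3 + 36.
Parseval ⇒ Σ |c_n|^2 = 49π^2/3 + 36.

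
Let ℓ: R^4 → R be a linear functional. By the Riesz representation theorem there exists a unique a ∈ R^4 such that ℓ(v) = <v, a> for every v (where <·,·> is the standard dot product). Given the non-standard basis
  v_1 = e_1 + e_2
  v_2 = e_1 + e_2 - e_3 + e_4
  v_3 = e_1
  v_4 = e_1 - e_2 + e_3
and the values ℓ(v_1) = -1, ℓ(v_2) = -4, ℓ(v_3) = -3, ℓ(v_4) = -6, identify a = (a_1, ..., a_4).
a = (-3, 2, -1, -4)

Write a = (a_1, ..., a_4) in the standard basis. For each basis vector v_i, ℓ(v_i) = <v_i, a> is a linear equation in the a_j's. Collect the n equations into a matrix system V a = ℓ, where row i of V is v_i (expressed in the standard basis). Since V is invertible (lower-triangular with 1s on the diagonal, up to permutation), solve by back-substitution:
  V =
[[1, 1, 0, 0],
 [1, 1, -1, 1],
 [1, 0, 0, 0],
 [1, -1, 1, 0]]
  V a = (-1, -4, -3, -6)
Solving gives a = (-3, 2, -1, -4).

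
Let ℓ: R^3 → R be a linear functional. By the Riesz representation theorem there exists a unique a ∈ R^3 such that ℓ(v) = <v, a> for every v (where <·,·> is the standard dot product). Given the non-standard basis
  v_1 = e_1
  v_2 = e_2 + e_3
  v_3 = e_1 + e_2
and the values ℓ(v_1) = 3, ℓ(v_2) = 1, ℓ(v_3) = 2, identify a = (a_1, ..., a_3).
a = (3, -1, 2)

Write a = (a_1, ..., a_3) in the standard basis. For each basis vector v_i, ℓ(v_i) = <v_i, a> is a linear equation in the a_j's. Collect the n equations into a matrix system V a = ℓ, where row i of V is v_i (expressed in the standard basis). Since V is invertible (lower-triangular with 1s on the diagonal, up to permutation), solve by back-substitution:
  V =
[[1, 0, 0],
 [0, 1, 1],
 [1, 1, 0]]
  V a = (3, 1, 2)
Solving gives a = (3, -1, 2).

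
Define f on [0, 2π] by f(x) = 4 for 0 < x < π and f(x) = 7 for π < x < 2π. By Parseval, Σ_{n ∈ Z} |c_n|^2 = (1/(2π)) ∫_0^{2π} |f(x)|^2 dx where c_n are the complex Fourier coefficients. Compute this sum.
Σ |c_n|^2 = 65/2

Parseval equates the L^2 energy of f (normalised by 1/(2π)) with the ℓ^2 sum of its Fourier coefficients: (1/(2π)) ∫_0^{2π} |f|^2 = Σ |c_n|^2.
Compute the left side: (1/(2π)) [∫_0^π 4^2 dx + ∫_π^{2π} 7^2 dx] = (1/(2π)) · (16π + 49π) = (16 + 49)/2 = 65/2.
So Σ_{n ∈ Z} |c_n|^2 = 65/2.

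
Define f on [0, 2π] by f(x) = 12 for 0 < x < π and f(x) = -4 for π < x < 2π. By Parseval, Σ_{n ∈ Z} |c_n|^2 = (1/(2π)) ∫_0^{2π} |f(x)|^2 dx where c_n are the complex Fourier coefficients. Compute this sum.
Σ |c_n|^2 = 80

Parseval equates the L^2 energy of f (normalised by 1/(2π)) with the ℓ^2 sum of its Fourier coefficients: (1/(2π)) ∫_0^{2π} |f|^2 = Σ |c_n|^2.
Compute the left side: (1/(2π)) [∫_0^π 12^2 dx + ∫_π^{2π} (-4)^2 dx] = (1/(2π)) · (144π + 16π) = (144 + 16)/2 = 80.
So Σ_{n ∈ Z} |c_n|^2 = 80.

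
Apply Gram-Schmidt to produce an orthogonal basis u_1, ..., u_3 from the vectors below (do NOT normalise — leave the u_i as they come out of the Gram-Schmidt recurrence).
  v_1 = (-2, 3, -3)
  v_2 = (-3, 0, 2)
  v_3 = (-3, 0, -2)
Orthogonal basis:
  u_1 = (-2, 3, -3)
  u_2 = (-3, 0, 2)
  u_3 = (-108/143, -18/11, -162/143)

Apply the Gram-Schmidt recurrence
  u_1 = v_1
  u_i = v_i − Σ_{j<i} ((v_i · u_j) / (u_j · u_j)) · u_j.

Step by step this gives:
  u_1 = (-2, 3, -3)
  u_2 = (-3, 0, 2)
  u_3 = (-108/143, -18/11, -162/143)

Orthogonality check:
  u_2 · u_1 = 0 (should be 0)
  u_3 · u_1 = 0 (should be 0)
  u_3 · u_2 = 0 (should be 0)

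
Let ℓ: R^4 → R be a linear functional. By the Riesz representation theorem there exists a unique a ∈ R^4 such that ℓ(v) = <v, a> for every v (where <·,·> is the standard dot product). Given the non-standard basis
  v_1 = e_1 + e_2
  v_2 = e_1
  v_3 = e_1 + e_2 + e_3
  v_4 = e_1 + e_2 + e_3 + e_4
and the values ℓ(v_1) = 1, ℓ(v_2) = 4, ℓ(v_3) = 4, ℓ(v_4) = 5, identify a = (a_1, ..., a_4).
a = (4, -3, 3, 1)

Write a = (a_1, ..., a_4) in the standard basis. For each basis vector v_i, ℓ(v_i) = <v_i, a> is a linear equation in the a_j's. Collect the n equations into a matrix system V a = ℓ, where row i of V is v_i (expressed in the standard basis). Since V is invertible (lower-triangular with 1s on the diagonal, up to permutation), solve by back-substitution:
  V =
[[1, 1, 0, 0],
 [1, 0, 0, 0],
 [1, 1, 1, 0],
 [1, 1, 1, 1]]
  V a = (1, 4, 4, 5)
Solving gives a = (4, -3, 3, 1).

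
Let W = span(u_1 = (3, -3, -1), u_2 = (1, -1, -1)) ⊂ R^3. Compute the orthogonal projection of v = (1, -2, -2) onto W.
proj_W(v) = (3/2, -3/2, -2)

Set up U = [u_1 | ... | u_2] ∈ R^(3×2). The projector onto W = col(U) is P = U (U^T U)^(-1) U^T.
Compute U^T U =
  [19, 7]
  [7, 3],
and U^T v = (11, 5).
Solve U^T U · c = U^T v for the coefficients: c = (-1/4, 9/4). The projection is proj_W(v) = U c.
Check: (v - proj_W(v)) · u_1 = 0  (should be 0).
Check: (v - proj_W(v)) · u_2 = 0  (should be 0).
Result: proj_W(v) = (3/2, -3/2, -2).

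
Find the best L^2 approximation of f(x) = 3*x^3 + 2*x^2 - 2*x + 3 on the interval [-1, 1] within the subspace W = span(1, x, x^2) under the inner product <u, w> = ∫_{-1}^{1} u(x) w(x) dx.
g(x) = 2*x^2 - x/5 + 3

The best approximation g ∈ W is the orthogonal projection of f onto W. Writing g = a_0 + a_1 x + a_2 x^2, the coefficients solve the normal equations G · a = b where
  G_{ij} = <φ_i, φ_j> and b_i = <f, φ_i>, with φ_0 = 1, φ_1 = x, φ_2 = x^2.
G =
  [2, 0, 2/3]
  [0, 2/3, 0]
  [2/3, 0, 2/5],
b = (22/3, -2/15, 14/5).
Solving gives a_0 = 3, a_1 = -1/5, a_2 = 2, so
  g(x) = 2*x^2 - x/5 + 3.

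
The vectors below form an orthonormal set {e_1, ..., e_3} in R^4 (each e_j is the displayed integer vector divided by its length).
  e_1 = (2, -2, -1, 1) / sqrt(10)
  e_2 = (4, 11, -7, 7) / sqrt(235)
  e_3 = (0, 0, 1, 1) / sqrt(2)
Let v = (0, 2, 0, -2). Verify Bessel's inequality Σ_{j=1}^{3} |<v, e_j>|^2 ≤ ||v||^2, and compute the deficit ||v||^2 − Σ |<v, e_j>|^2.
Σ |<v, e_j>|^2 = 276/47; ||v||^2 = 8; deficit = 100/47

Write each e_j = u_j / sqrt(<u_j, u_j>) where u_j is the displayed integer vector. Then <v, e_j> = <v, u_j> / sqrt(<u_j, u_j>), so |<v, e_j>|^2 = <v, u_j>^2 / <u_j, u_j>.
Coefficients: <v, e_1> = -6/sqrt(10), <v, e_2> = 8/sqrt(235), <v, e_3> = -2/sqrt(2).
Square and sum: Σ |<v, e_j>|^2 = 276/47.
Compute ||v||^2 = v·v = 8.
Deficit = 8 − 276/47 = 100/47 ≥ 0, confirming Bessel's inequality. (The deficit equals ||v − Σ <v,e_j> e_j||^2, the squared distance from v to span{e_j}.)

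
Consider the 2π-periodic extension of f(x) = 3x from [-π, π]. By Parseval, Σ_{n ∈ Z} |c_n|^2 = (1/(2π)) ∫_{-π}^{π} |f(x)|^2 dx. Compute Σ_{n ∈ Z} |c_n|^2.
Σ |c_n|^2 = 3π^2

Expand and integrate term by term over [-π, π]:
  ∫ (3x)^2 dx = 9·(2π^3/3); ∫ 2·3·(0)·x dx = 0 (odd integrand); ∫ 0^2 dx = 0·2π.
So (1/(2π)) ∫_{-π}^{π} (3x)^2 dx = 9π^2/3 + 0 = 3π^2.
Parseval ⇒ Σ |c_n|^2 = 3π^2.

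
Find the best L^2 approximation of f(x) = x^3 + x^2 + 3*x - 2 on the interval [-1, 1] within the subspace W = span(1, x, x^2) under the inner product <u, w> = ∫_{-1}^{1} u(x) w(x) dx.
g(x) = x^2 + 18*x/5 - 2

The best approximation g ∈ W is the orthogonal projection of f onto W. Writing g = a_0 + a_1 x + a_2 x^2, the coefficients solve the normal equations G · a = b where
  G_{ij} = <φ_i, φ_j> and b_i = <f, φ_i>, with φ_0 = 1, φ_1 = x, φ_2 = x^2.
G =
  [2, 0, 2/3]
  [0, 2/3, 0]
  [2/3, 0, 2/5],
b = (-10/3, 12/5, -14/15).
Solving gives a_0 = -2, a_1 = 18/5, a_2 = 1, so
  g(x) = x^2 + 18*x/5 - 2.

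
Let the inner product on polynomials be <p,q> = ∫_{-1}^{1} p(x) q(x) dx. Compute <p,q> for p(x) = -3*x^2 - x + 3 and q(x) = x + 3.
<p,q> = 34/3

Expand the product: p(x)·q(x) = -3*x^3 - 10*x^2 + 9.
∫_{-1}^{1} of each monomial x^k gives [2/(k+1) if k even, 0 if k odd]. Integrating term-by-term (or equivalently evaluating the antiderivative F(x) = -3*x^4/4 - 10*x^3/3 + 9*x at the endpoints):
  F(1) − F(−1) = 59/12 − (-77/12) = 34/3.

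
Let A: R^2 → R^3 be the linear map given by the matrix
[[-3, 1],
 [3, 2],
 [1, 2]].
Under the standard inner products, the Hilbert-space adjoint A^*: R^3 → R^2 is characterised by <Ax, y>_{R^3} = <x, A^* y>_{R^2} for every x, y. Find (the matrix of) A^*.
A^* = A^T =
[[-3, 3, 1],
 [1, 2, 2]]

For real matrices with standard dot products, the defining identity <Ax, y> = <x, A^* y> gives (Ax)^T y = x^T (A^*) y, i.e. x^T A^T y = x^T (A^*) y. Since this holds for all x, y, we must have A^* = A^T. Therefore
A^* =
[[-3, 3, 1],
 [1, 2, 2]].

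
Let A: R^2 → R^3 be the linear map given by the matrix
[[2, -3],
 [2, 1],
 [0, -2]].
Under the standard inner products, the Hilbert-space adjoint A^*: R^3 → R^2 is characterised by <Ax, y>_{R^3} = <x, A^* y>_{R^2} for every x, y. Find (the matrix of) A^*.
A^* = A^T =
[[2, 2, 0],
 [-3, 1, -2]]

For real matrices with standard dot products, the defining identity <Ax, y> = <x, A^* y> gives (Ax)^T y = x^T (A^*) y, i.e. x^T A^T y = x^T (A^*) y. Since this holds for all x, y, we must have A^* = A^T. Therefore
A^* =
[[2, 2, 0],
 [-3, 1, -2]].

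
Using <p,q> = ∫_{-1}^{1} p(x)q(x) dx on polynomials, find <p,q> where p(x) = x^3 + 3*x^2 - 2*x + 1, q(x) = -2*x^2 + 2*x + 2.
<p,q> = 12/5

Expand the product: p(x)·q(x) = -2*x^5 - 4*x^4 + 12*x^3 - 2*x + 2.
∫_{-1}^{1} of each monomial x^k gives [2/(k+1) if k even, 0 if k odd]. Integrating term-by-term (or equivalently evaluating the antiderivative F(x) = -x^6/3 - 4*x^5/5 + 3*x^4 - x^2 + 2*x at the endpoints):
  F(1) − F(−1) = 43/15 − (7/15) = 12/5.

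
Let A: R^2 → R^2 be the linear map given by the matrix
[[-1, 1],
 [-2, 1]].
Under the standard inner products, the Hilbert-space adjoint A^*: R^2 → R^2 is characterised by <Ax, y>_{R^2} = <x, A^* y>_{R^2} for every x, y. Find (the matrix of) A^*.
A^* = A^T =
[[-1, -2],
 [1, 1]]

For real matrices with standard dot products, the defining identity <Ax, y> = <x, A^* y> gives (Ax)^T y = x^T (A^*) y, i.e. x^T A^T y = x^T (A^*) y. Since this holds for all x, y, we must have A^* = A^T. Therefore
A^* =
[[-1, -2],
 [1, 1]].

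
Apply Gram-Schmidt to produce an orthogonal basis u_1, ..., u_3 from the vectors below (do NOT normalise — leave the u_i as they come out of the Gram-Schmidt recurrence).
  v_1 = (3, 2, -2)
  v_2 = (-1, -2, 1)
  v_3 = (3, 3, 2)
Orthogonal basis:
  u_1 = (3, 2, -2)
  u_2 = (10/17, -16/17, -1/17)
  u_3 = (34/21, 17/21, 68/21)

Apply the Gram-Schmidt recurrence
  u_1 = v_1
  u_i = v_i − Σ_{j<i} ((v_i · u_j) / (u_j · u_j)) · u_j.

Step by step this gives:
  u_1 = (3, 2, -2)
  u_2 = (10/17, -16/17, -1/17)
  u_3 = (34/21, 17/21, 68/21)

Orthogonality check:
  u_2 · u_1 = 0 (should be 0)
  u_3 · u_1 = 0 (should be 0)
  u_3 · u_2 = 0 (should be 0)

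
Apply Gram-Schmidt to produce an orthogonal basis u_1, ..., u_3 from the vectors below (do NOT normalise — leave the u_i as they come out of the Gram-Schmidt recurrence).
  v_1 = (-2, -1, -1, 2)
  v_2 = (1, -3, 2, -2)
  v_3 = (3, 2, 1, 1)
Orthogonal basis:
  u_1 = (-2, -1, -1, 2)
  u_2 = (0, -7/2, 3/2, -1)
  u_3 = (8/5, -26/155, 144/155, 307/155)

Apply the Gram-Schmidt recurrence
  u_1 = v_1
  u_i = v_i − Σ_{j<i} ((v_i · u_j) / (u_j · u_j)) · u_j.

Step by step this gives:
  u_1 = (-2, -1, -1, 2)
  u_2 = (0, -7/2, 3/2, -1)
  u_3 = (8/5, -26/155, 144/155, 307/155)

Orthogonality check:
  u_2 · u_1 = 0 (should be 0)
  u_3 · u_1 = 0 (should be 0)
  u_3 · u_2 = 0 (should be 0)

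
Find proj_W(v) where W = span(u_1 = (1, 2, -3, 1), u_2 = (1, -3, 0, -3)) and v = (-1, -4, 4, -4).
proj_W(v) = (-146/221, -1017/221, 873/221, -726/221)

Set up U = [u_1 | ... | u_2] ∈ R^(4×2). The projector onto W = col(U) is P = U (U^T U)^(-1) U^T.
Compute U^T U =
  [15, -8]
  [-8, 19],
and U^T v = (-25, 23).
Solve U^T U · c = U^T v for the coefficients: c = (-291/221, 145/221). The projection is proj_W(v) = U c.
Check: (v - proj_W(v)) · u_1 = 0  (should be 0).
Check: (v - proj_W(v)) · u_2 = 0  (should be 0).
Result: proj_W(v) = (-146/221, -1017/221, 873/221, -726/221).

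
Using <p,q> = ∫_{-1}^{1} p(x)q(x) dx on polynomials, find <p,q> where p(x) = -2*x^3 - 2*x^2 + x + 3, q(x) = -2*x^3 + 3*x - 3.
<p,q> = -492/35

Expand the product: p(x)·q(x) = 4*x^6 + 4*x^5 - 8*x^4 - 6*x^3 + 9*x^2 + 6*x - 9.
∫_{-1}^{1} of each monomial x^k gives [2/(k+1) if k even, 0 if k odd]. Integrating term-by-term (or equivalently evaluating the antiderivative F(x) = 4*x^7/7 + 2*x^6/3 - 8*x^5/5 - 3*x^4/2 + 3*x^3 + 3*x^2 - 9*x at the endpoints):
  F(1) − F(−1) = -1021/210 − (1931/210) = -492/35.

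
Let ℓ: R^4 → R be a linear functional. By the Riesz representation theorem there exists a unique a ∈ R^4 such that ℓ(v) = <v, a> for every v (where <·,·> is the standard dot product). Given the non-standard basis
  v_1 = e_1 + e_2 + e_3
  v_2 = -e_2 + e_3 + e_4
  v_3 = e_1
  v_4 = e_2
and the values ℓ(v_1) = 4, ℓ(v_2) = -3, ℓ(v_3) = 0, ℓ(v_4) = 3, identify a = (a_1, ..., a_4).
a = (0, 3, 1, -1)

Write a = (a_1, ..., a_4) in the standard basis. For each basis vector v_i, ℓ(v_i) = <v_i, a> is a linear equation in the a_j's. Collect the n equations into a matrix system V a = ℓ, where row i of V is v_i (expressed in the standard basis). Since V is invertible (lower-triangular with 1s on the diagonal, up to permutation), solve by back-substitution:
  V =
[[1, 1, 1, 0],
 [0, -1, 1, 1],
 [1, 0, 0, 0],
 [0, 1, 0, 0]]
  V a = (4, -3, 0, 3)
Solving gives a = (0, 3, 1, -1).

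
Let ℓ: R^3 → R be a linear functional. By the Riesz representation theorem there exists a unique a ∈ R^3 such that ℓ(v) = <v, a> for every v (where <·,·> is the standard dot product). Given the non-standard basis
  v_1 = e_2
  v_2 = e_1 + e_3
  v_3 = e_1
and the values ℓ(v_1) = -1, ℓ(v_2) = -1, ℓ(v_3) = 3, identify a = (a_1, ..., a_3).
a = (3, -1, -4)

Write a = (a_1, ..., a_3) in the standard basis. For each basis vector v_i, ℓ(v_i) = <v_i, a> is a linear equation in the a_j's. Collect the n equations into a matrix system V a = ℓ, where row i of V is v_i (expressed in the standard basis). Since V is invertible (lower-triangular with 1s on the diagonal, up to permutation), solve by back-substitution:
  V =
[[0, 1, 0],
 [1, 0, 1],
 [1, 0, 0]]
  V a = (-1, -1, 3)
Solving gives a = (3, -1, -4).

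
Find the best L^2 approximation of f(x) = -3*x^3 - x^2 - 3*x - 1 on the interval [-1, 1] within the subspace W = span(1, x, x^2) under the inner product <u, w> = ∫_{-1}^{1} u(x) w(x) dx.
g(x) = -x^2 - 24*x/5 - 1

The best approximation g ∈ W is the orthogonal projection of f onto W. Writing g = a_0 + a_1 x + a_2 x^2, the coefficients solve the normal equations G · a = b where
  G_{ij} = <φ_i, φ_j> and b_i = <f, φ_i>, with φ_0 = 1, φ_1 = x, φ_2 = x^2.
G =
  [2, 0, 2/3]
  [0, 2/3, 0]
  [2/3, 0, 2/5],
b = (-8/3, -16/5, -16/15).
Solving gives a_0 = -1, a_1 = -24/5, a_2 = -1, so
  g(x) = -x^2 - 24*x/5 - 1.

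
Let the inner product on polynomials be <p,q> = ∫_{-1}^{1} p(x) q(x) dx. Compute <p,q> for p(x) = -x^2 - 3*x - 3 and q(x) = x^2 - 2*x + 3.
<p,q> = -92/5

Expand the product: p(x)·q(x) = -x^4 - x^3 - 3*x - 9.
∫_{-1}^{1} of each monomial x^k gives [2/(k+1) if k even, 0 if k odd]. Integrating term-by-term (or equivalently evaluating the antiderivative F(x) = -x^5/5 - x^4/4 - 3*x^2/2 - 9*x at the endpoints):
  F(1) − F(−1) = -219/20 − (149/20) = -92/5.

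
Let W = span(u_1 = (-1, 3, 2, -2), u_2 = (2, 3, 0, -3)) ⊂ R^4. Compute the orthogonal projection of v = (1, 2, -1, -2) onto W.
proj_W(v) = (350/227, 399/227, -56/227, -427/227)

Set up U = [u_1 | ... | u_2] ∈ R^(4×2). The projector onto W = col(U) is P = U (U^T U)^(-1) U^T.
Compute U^T U =
  [18, 13]
  [13, 22],
and U^T v = (7, 14).
Solve U^T U · c = U^T v for the coefficients: c = (-28/227, 161/227). The projection is proj_W(v) = U c.
Check: (v - proj_W(v)) · u_1 = 0  (should be 0).
Check: (v - proj_W(v)) · u_2 = 0  (should be 0).
Result: proj_W(v) = (350/227, 399/227, -56/227, -427/227).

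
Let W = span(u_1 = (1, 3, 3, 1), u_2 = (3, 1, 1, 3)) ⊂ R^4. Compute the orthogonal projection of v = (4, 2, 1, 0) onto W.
proj_W(v) = (2, 3/2, 3/2, 2)

Set up U = [u_1 | ... | u_2] ∈ R^(4×2). The projector onto W = col(U) is P = U (U^T U)^(-1) U^T.
Compute U^T U =
  [20, 12]
  [12, 20],
and U^T v = (13, 15).
Solve U^T U · c = U^T v for the coefficients: c = (5/16, 9/16). The projection is proj_W(v) = U c.
Check: (v - proj_W(v)) · u_1 = 0  (should be 0).
Check: (v - proj_W(v)) · u_2 = 0  (should be 0).
Result: proj_W(v) = (2, 3/2, 3/2, 2).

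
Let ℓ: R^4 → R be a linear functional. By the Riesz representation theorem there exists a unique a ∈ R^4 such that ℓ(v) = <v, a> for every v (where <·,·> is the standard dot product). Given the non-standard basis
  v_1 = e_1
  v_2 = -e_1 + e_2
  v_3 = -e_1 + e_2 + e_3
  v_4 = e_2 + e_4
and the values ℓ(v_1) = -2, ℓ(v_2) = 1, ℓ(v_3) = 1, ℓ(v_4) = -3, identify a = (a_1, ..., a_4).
a = (-2, -1, 0, -2)

Write a = (a_1, ..., a_4) in the standard basis. For each basis vector v_i, ℓ(v_i) = <v_i, a> is a linear equation in the a_j's. Collect the n equations into a matrix system V a = ℓ, where row i of V is v_i (expressed in the standard basis). Since V is invertible (lower-triangular with 1s on the diagonal, up to permutation), solve by back-substitution:
  V =
[[1, 0, 0, 0],
 [-1, 1, 0, 0],
 [-1, 1, 1, 0],
 [0, 1, 0, 1]]
  V a = (-2, 1, 1, -3)
Solving gives a = (-2, -1, 0, -2).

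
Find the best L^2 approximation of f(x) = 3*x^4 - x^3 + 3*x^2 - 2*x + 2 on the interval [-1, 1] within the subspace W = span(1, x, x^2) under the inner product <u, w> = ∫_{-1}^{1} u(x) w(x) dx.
g(x) = 39*x^2/7 - 13*x/5 + 61/35

The best approximation g ∈ W is the orthogonal projection of f onto W. Writing g = a_0 + a_1 x + a_2 x^2, the coefficients solve the normal equations G · a = b where
  G_{ij} = <φ_i, φ_j> and b_i = <f, φ_i>, with φ_0 = 1, φ_1 = x, φ_2 = x^2.
G =
  [2, 0, 2/3]
  [0, 2/3, 0]
  [2/3, 0, 2/5],
b = (36/5, -26/15, 356/105).
Solving gives a_0 = 61/35, a_1 = -13/5, a_2 = 39/7, so
  g(x) = 39*x^2/7 - 13*x/5 + 61/35.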